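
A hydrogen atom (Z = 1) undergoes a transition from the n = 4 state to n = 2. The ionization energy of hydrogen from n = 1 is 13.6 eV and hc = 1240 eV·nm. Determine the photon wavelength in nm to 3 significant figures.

ΔE = 13.60 × (1/2² − 1/4²) = 13.60 × 0.1875 = 2.550 eV.
λ = hc/ΔE = 1240 / 2.550 = 486 nm.

486 nm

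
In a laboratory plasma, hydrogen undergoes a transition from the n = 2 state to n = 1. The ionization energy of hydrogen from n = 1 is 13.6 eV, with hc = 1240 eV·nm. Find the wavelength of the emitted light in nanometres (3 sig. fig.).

ΔE = 13.60 × (1/1² − 1/2²) = 13.60 × 0.7500 = 10.20 eV.
λ = hc/ΔE = 1240 / 10.20 = 122 nm.

122 nm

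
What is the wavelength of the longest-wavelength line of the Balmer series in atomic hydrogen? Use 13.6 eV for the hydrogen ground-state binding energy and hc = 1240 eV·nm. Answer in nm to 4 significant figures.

The Balmer series terminates on n_f = 2; the first line has n_i = 2+1 = 3.
ΔE = 13.60 × (1/2² − 1/3²) = 1.889 eV.
λ = 1240 / 1.889 = 656.5 nm.

656.5 nm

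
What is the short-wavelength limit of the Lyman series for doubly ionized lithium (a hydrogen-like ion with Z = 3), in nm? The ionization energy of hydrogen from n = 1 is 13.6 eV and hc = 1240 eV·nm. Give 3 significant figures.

10.1 nm

The Lyman series has lower level n_f = 1; the series limit corresponds to n_i → ∞.
ΔE_max = 13.6 × 9 / 1² = 122.4 eV.
λ_min = 1240 / 122.4 = 10.1 nm.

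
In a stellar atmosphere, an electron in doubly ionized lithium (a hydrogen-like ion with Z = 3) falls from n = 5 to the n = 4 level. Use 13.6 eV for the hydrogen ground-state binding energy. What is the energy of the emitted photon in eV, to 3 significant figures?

The Bohr energies scale as Z², so for Z = 3: E_n = −122.4/n² eV.
E_5 = −122.4/25 = −4.896 eV and E_4 = −122.4/16 = −7.650 eV.
The photon energy is |E_5 − E_4| = 2.75 eV.

2.75 eV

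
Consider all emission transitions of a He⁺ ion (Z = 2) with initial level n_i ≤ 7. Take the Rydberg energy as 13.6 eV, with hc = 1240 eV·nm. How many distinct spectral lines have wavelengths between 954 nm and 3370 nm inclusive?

4

Enumerate all n_i → n_f pairs with 1 ≤ n_f < n_i ≤ 7 and compute λ = 1240 / [13.6·4·(1/n_f² − 1/n_i²)].
Lines falling in [954, 3370] nm: 5→4 (1013 nm), 7→5 (1163 nm), 6→5 (1865 nm), 7→6 (3093 nm).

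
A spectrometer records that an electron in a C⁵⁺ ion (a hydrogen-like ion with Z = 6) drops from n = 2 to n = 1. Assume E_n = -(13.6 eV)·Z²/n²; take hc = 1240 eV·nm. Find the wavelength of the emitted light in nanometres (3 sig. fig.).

3.38 nm

For Z = 6 the level energies scale as Z², so the effective Rydberg energy is 13.6 × 36 = 489.6 eV.
ΔE = 489.6 × (1/1² − 1/2²) = 489.6 × 0.7500 = 367.2 eV.
λ = hc/ΔE = 1240 / 367.2 = 3.38 nm.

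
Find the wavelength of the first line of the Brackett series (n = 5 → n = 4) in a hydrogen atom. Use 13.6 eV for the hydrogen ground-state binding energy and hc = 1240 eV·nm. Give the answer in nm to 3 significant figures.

4050 nm

The Brackett series terminates on n_f = 4; the first line has n_i = 4+1 = 5.
ΔE = 13.60 × (1/4² − 1/5²) = 0.3060 eV.
λ = 1240 / 0.3060 = 4050 nm.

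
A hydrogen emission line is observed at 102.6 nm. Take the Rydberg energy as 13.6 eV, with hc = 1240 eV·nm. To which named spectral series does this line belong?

Lyman

ΔE = 1240/102.6 = 12.09 eV.
This matches 13.6 × (1/1² − 1/3²), so n_f = 1: the Lyman series.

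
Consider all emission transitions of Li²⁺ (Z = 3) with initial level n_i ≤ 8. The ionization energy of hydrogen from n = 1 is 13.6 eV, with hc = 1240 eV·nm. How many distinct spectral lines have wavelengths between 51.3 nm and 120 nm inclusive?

4

Enumerate all n_i → n_f pairs with 1 ≤ n_f < n_i ≤ 8 and compute λ = 1240 / [13.6·9·(1/n_f² − 1/n_i²)].
Lines falling in [51.3, 120] nm: 4→2 (54.03 nm), 3→2 (72.94 nm), 8→3 (106.1 nm), 7→3 (111.7 nm).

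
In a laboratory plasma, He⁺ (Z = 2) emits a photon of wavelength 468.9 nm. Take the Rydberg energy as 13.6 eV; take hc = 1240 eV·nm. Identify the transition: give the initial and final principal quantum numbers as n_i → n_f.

The photon energy is ΔE = hc/λ = 1240 / 468.9 = 2.644 eV.
With Z = 2, ΔE = 54.40 × (1/n_f² − 1/n_i²), so 1/n_f² − 1/n_i² = 0.04861.
Trying n_f = 3 gives 1/n_i² = 0.06250, i.e. n_i ≈ 4; this pair matches.

n_i = 4, n_f = 3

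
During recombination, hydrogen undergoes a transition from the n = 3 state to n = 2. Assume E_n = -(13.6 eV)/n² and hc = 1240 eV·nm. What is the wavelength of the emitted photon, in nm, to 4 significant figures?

656.5 nm

ΔE = 13.60 × (1/2² − 1/3²) = 13.60 × 0.1389 = 1.889 eV.
λ = hc/ΔE = 1240 / 1.889 = 656.5 nm.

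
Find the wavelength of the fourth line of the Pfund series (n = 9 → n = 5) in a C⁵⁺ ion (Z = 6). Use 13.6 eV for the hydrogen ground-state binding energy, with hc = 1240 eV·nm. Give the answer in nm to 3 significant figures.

91.6 nm

The Pfund series terminates on n_f = 5; the fourth line has n_i = 5+4 = 9.
ΔE = 489.6 × (1/5² − 1/9²) = 13.54 eV.
λ = 1240 / 13.54 = 91.6 nm.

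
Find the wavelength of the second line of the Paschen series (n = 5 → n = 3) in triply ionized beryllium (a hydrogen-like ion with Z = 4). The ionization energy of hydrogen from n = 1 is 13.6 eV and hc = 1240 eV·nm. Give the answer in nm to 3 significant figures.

The Paschen series terminates on n_f = 3; the second line has n_i = 3+2 = 5.
ΔE = 217.6 × (1/3² − 1/5²) = 15.47 eV.
λ = 1240 / 15.47 = 80.1 nm.

80.1 nm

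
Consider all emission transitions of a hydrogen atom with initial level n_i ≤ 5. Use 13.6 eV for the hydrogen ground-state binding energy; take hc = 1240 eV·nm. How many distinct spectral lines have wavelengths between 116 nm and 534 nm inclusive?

3

Enumerate all n_i → n_f pairs with 1 ≤ n_f < n_i ≤ 5 and compute λ = 1240 / [13.6·1·(1/n_f² − 1/n_i²)].
Lines falling in [116, 534] nm: 2→1 (121.6 nm), 5→2 (434.2 nm), 4→2 (486.3 nm).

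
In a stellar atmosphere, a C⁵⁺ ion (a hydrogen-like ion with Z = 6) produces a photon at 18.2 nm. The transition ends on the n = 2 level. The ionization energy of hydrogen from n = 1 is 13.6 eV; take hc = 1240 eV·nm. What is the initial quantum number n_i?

n_i = 3

The photon energy is ΔE = hc/λ = 1240 / 18.2 = 68.13 eV.
With Z = 6, ΔE = 489.6 × (1/n_f² − 1/n_i²), so 1/n_f² − 1/n_i² = 0.1392.
With n_f = 2: 1/n_i² = 1/4 − 0.1392 = 0.1108, so n_i ≈ 3.00.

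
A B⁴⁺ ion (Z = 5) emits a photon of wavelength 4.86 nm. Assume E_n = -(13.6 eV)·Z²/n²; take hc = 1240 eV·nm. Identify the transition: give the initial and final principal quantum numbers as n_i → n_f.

The photon energy is ΔE = hc/λ = 1240 / 4.86 = 255.1 eV.
With Z = 5, ΔE = 340.0 × (1/n_f² − 1/n_i²), so 1/n_f² − 1/n_i² = 0.7504.
Trying n_f = 1 gives 1/n_i² = 0.2496, i.e. n_i ≈ 2; this pair matches.

n_i = 2, n_f = 1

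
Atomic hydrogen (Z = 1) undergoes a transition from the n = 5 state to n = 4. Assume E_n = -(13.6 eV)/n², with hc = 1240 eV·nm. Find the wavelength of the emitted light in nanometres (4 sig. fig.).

ΔE = 13.60 × (1/4² − 1/5²) = 13.60 × 0.02250 = 0.3060 eV.
λ = hc/ΔE = 1240 / 0.3060 = 4052 nm.
This line belongs to the Brackett series.

4052 nm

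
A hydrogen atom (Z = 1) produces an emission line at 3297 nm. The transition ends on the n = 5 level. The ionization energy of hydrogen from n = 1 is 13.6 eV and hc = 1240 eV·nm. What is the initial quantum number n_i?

The photon energy is ΔE = hc/λ = 1240 / 3297 = 0.3761 eV.
With Z = 1, ΔE = 13.60 × (1/n_f² − 1/n_i²), so 1/n_f² − 1/n_i² = 0.02765.
With n_f = 5: 1/n_i² = 1/25 − 0.02765 = 0.01235, so n_i ≈ 9.00.

n_i = 9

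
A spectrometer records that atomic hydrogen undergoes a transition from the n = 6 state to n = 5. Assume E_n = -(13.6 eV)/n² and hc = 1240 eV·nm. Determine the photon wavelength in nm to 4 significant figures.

7460 nm

ΔE = 13.60 × (1/5² − 1/6²) = 13.60 × 0.01222 = 0.1662 eV.
λ = hc/ΔE = 1240 / 0.1662 = 7460 nm.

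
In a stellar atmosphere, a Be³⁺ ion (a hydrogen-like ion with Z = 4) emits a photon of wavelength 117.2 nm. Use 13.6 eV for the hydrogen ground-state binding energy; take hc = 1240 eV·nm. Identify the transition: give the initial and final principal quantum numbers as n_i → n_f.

The photon energy is ΔE = hc/λ = 1240 / 117.2 = 10.58 eV.
With Z = 4, ΔE = 217.6 × (1/n_f² − 1/n_i²), so 1/n_f² − 1/n_i² = 0.04862.
Trying n_f = 3 gives 1/n_i² = 0.06249, i.e. n_i ≈ 4; this pair matches.

n_i = 4, n_f = 3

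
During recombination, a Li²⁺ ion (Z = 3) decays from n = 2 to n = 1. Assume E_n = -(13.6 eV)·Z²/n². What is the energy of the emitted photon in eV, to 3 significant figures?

91.8 eV

The Bohr energies scale as Z², so for Z = 3: E_n = −122.4/n² eV.
E_2 = −122.4/4 = −30.60 eV and E_1 = −122.4/1 = −122.4 eV.
The photon energy is |E_2 − E_1| = 91.8 eV.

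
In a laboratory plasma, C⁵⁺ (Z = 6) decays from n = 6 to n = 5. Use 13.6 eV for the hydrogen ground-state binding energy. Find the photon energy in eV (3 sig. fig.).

The Bohr energies scale as Z², so for Z = 6: E_n = −489.6/n² eV.
E_6 = −489.6/36 = −13.60 eV and E_5 = −489.6/25 = −19.58 eV.
The photon energy is |E_6 − E_5| = 5.98 eV.

5.98 eV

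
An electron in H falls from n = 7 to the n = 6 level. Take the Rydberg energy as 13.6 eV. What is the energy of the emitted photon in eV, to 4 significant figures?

0.1002 eV

E_7 = −13.60/49 = −0.2776 eV and E_6 = −13.60/36 = −0.3778 eV.
The photon energy is |E_7 − E_6| = 0.1002 eV.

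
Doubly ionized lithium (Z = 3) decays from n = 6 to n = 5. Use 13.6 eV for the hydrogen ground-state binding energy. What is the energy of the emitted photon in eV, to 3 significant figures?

1.50 eV

The Bohr energies scale as Z², so for Z = 3: E_n = −122.4/n² eV.
E_6 = −122.4/36 = −3.400 eV and E_5 = −122.4/25 = −4.896 eV.
The photon energy is |E_6 − E_5| = 1.50 eV.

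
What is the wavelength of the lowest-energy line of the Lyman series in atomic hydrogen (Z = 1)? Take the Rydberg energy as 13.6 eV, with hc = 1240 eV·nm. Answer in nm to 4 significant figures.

The Lyman series terminates on n_f = 1; the first line has n_i = 1+1 = 2.
ΔE = 13.60 × (1/1² − 1/2²) = 10.20 eV.
λ = 1240 / 10.20 = 121.6 nm.

121.6 nm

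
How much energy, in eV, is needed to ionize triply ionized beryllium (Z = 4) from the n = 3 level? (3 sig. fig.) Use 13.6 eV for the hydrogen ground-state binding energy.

24.2 eV

E_n = −13.6 Z²/n² = −217.6/n² eV for Z = 4.
E_3 = −217.6/9 = −24.2 eV, so ionization (to E = 0) requires 24.2 eV.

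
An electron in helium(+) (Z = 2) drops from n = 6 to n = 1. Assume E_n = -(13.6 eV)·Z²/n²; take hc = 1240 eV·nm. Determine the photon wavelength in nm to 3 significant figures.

23.4 nm

For Z = 2 the level energies scale as Z², so the effective Rydberg energy is 13.6 × 4 = 54.40 eV.
ΔE = 54.40 × (1/1² − 1/6²) = 54.40 × 0.9722 = 52.89 eV.
λ = hc/ΔE = 1240 / 52.89 = 23.4 nm.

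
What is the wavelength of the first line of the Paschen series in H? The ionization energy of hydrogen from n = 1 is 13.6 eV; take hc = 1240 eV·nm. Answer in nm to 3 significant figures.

1880 nm

The Paschen series terminates on n_f = 3; the first line has n_i = 3+1 = 4.
ΔE = 13.60 × (1/3² − 1/4²) = 0.6611 eV.
λ = 1240 / 0.6611 = 1880 nm.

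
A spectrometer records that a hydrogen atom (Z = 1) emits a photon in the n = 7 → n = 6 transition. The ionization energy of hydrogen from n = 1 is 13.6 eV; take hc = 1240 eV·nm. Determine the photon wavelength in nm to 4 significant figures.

ΔE = 13.60 × (1/6² − 1/7²) = 13.60 × 0.007370 = 0.1002 eV.
λ = hc/ΔE = 1240 / 0.1002 = 12370 nm.

12370 nm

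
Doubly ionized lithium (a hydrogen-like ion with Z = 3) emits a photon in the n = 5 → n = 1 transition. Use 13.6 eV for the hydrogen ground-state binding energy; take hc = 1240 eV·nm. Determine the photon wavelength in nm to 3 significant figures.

For Z = 3 the level energies scale as Z², so the effective Rydberg energy is 13.6 × 9 = 122.4 eV.
ΔE = 122.4 × (1/1² − 1/5²) = 122.4 × 0.9600 = 117.5 eV.
λ = hc/ΔE = 1240 / 117.5 = 10.6 nm.

10.6 nm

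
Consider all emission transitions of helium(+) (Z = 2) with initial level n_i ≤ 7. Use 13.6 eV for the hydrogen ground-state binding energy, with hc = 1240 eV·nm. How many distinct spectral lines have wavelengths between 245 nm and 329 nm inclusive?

Enumerate all n_i → n_f pairs with 1 ≤ n_f < n_i ≤ 7 and compute λ = 1240 / [13.6·4·(1/n_f² − 1/n_i²)].
Lines falling in [245, 329] nm: 7→3 (251.3 nm), 6→3 (273.5 nm), 5→3 (320.5 nm).

3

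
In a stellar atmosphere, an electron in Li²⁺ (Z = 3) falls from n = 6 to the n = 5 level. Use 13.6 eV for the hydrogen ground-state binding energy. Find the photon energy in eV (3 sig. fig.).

1.50 eV

The Bohr energies scale as Z², so for Z = 3: E_n = −122.4/n² eV.
E_6 = −122.4/36 = −3.400 eV and E_5 = −122.4/25 = −4.896 eV.
The photon energy is |E_6 − E_5| = 1.50 eV.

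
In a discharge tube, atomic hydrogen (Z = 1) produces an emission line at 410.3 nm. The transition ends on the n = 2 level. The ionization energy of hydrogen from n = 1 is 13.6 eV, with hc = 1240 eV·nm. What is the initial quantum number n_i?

n_i = 6

The photon energy is ΔE = hc/λ = 1240 / 410.3 = 3.022 eV.
With Z = 1, ΔE = 13.60 × (1/n_f² − 1/n_i²), so 1/n_f² − 1/n_i² = 0.2222.
With n_f = 2: 1/n_i² = 1/4 − 0.2222 = 0.02778, so n_i ≈ 6.00.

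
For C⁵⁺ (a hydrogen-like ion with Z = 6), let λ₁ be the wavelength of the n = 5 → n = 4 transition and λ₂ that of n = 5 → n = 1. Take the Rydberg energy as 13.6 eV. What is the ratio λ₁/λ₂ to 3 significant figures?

λ ∝ 1/ΔE ∝ 1/(1/n_f² − 1/n_i²), and the Z² and hc factors cancel in the ratio.
λ₁/λ₂ = (1/1² − 1/5²)/(1/4² − 1/5²) = 0.9600/0.02250 = 42.7.

42.7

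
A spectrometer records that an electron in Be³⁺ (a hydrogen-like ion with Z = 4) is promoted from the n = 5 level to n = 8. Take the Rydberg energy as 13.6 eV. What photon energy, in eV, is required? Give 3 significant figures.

5.30 eV

The Bohr energies scale as Z², so for Z = 4: E_n = −217.6/n² eV.
E_8 = −217.6/64 = −3.400 eV and E_5 = −217.6/25 = −8.704 eV.
The photon energy is |E_8 − E_5| = 5.30 eV.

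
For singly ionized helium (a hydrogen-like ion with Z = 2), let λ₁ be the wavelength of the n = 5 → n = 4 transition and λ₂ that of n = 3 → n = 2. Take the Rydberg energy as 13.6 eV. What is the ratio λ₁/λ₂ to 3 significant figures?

6.17

λ ∝ 1/ΔE ∝ 1/(1/n_f² − 1/n_i²), and the Z² and hc factors cancel in the ratio.
λ₁/λ₂ = (1/2² − 1/3²)/(1/4² − 1/5²) = 0.1389/0.02250 = 6.17.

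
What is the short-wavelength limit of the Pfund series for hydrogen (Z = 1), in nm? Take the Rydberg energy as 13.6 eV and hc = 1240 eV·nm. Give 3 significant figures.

2280 nm

The Pfund series has lower level n_f = 5; the series limit corresponds to n_i → ∞.
ΔE_max = 13.6 × 1 / 5² = 0.5440 eV.
λ_min = 1240 / 0.5440 = 2280 nm.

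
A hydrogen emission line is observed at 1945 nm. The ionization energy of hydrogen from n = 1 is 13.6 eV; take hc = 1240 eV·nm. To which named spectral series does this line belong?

ΔE = 1240/1945 = 0.6375 eV.
This matches 13.6 × (1/4² − 1/8²), so n_f = 4: the Brackett series.

Brackett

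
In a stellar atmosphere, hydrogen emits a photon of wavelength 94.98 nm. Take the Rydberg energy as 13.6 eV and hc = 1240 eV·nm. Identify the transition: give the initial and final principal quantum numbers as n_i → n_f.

n_i = 5, n_f = 1

The photon energy is ΔE = hc/λ = 1240 / 94.98 = 13.06 eV.
With Z = 1, ΔE = 13.60 × (1/n_f² − 1/n_i²), so 1/n_f² − 1/n_i² = 0.9600.
Trying n_f = 1 gives 1/n_i² = 0.04005, i.e. n_i ≈ 5; this pair matches.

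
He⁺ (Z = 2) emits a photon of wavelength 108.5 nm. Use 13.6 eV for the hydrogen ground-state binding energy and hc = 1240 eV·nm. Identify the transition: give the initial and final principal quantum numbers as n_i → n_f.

n_i = 5, n_f = 2

The photon energy is ΔE = hc/λ = 1240 / 108.5 = 11.43 eV.
With Z = 2, ΔE = 54.40 × (1/n_f² − 1/n_i²), so 1/n_f² − 1/n_i² = 0.2101.
Trying n_f = 2 gives 1/n_i² = 0.03992, i.e. n_i ≈ 5; this pair matches.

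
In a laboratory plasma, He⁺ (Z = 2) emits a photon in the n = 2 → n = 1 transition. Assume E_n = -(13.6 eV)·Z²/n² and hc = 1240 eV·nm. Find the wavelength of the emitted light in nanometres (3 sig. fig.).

30.4 nm

For Z = 2 the level energies scale as Z², so the effective Rydberg energy is 13.6 × 4 = 54.40 eV.
ΔE = 54.40 × (1/1² − 1/2²) = 54.40 × 0.7500 = 40.80 eV.
λ = hc/ΔE = 1240 / 40.80 = 30.4 nm.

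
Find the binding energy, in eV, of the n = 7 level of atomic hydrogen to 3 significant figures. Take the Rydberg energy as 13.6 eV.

E_7 = −13.60/49 = −0.278 eV, so ionization (to E = 0) requires 0.278 eV.

0.278 eV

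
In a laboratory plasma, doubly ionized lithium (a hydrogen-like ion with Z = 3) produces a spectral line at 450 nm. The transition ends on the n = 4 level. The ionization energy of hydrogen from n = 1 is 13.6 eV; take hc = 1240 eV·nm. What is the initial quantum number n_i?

n_i = 5

The photon energy is ΔE = hc/λ = 1240 / 450 = 2.756 eV.
With Z = 3, ΔE = 122.4 × (1/n_f² − 1/n_i²), so 1/n_f² − 1/n_i² = 0.02251.
With n_f = 4: 1/n_i² = 1/16 − 0.02251 = 0.03999, so n_i ≈ 5.00.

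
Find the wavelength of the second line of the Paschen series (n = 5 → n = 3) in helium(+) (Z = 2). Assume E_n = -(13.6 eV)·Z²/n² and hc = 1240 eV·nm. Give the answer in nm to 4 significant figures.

The Paschen series terminates on n_f = 3; the second line has n_i = 3+2 = 5.
ΔE = 54.40 × (1/3² − 1/5²) = 3.868 eV.
λ = 1240 / 3.868 = 320.5 nm.

320.5 nm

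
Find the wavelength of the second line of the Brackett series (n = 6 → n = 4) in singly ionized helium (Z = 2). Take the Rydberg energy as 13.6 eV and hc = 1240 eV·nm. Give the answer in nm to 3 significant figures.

The Brackett series terminates on n_f = 4; the second line has n_i = 4+2 = 6.
ΔE = 54.40 × (1/4² − 1/6²) = 1.889 eV.
λ = 1240 / 1.889 = 656 nm.

656 nm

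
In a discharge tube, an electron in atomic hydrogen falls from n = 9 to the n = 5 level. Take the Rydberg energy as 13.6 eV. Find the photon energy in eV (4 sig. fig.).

0.3761 eV

E_9 = −13.60/81 = −0.1679 eV and E_5 = −13.60/25 = −0.5440 eV.
The photon energy is |E_9 − E_5| = 0.3761 eV.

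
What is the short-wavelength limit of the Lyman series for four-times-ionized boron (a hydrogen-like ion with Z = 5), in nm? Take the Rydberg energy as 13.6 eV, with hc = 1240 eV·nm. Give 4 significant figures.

3.647 nm

The Lyman series has lower level n_f = 1; the series limit corresponds to n_i → ∞.
ΔE_max = 13.6 × 25 / 1² = 340.0 eV.
λ_min = 1240 / 340.0 = 3.647 nm.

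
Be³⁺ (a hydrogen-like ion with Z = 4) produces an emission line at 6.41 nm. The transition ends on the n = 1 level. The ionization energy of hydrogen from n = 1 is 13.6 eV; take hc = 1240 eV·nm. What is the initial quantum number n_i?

The photon energy is ΔE = hc/λ = 1240 / 6.41 = 193.4 eV.
With Z = 4, ΔE = 217.6 × (1/n_f² − 1/n_i²), so 1/n_f² − 1/n_i² = 0.8890.
With n_f = 1: 1/n_i² = 1/1 − 0.8890 = 0.1110, so n_i ≈ 3.00.

n_i = 3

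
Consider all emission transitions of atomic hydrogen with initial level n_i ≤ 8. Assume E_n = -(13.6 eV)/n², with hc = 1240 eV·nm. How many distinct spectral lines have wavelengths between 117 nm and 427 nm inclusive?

4

Enumerate all n_i → n_f pairs with 1 ≤ n_f < n_i ≤ 8 and compute λ = 1240 / [13.6·1·(1/n_f² − 1/n_i²)].
Lines falling in [117, 427] nm: 2→1 (121.6 nm), 8→2 (389.0 nm), 7→2 (397.1 nm), 6→2 (410.3 nm).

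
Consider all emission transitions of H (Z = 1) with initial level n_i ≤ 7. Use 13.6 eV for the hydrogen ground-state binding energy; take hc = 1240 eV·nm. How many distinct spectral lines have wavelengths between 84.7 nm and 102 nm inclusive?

Enumerate all n_i → n_f pairs with 1 ≤ n_f < n_i ≤ 7 and compute λ = 1240 / [13.6·1·(1/n_f² − 1/n_i²)].
Lines falling in [84.7, 102] nm: 7→1 (93.08 nm), 6→1 (93.78 nm), 5→1 (94.98 nm), 4→1 (97.25 nm).

4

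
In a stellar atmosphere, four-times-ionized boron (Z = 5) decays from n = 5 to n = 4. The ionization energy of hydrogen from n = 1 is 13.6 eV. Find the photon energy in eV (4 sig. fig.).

7.650 eV

The Bohr energies scale as Z², so for Z = 5: E_n = −340.0/n² eV.
E_5 = −340.0/25 = −13.60 eV and E_4 = −340.0/16 = −21.25 eV.
The photon energy is |E_5 − E_4| = 7.650 eV.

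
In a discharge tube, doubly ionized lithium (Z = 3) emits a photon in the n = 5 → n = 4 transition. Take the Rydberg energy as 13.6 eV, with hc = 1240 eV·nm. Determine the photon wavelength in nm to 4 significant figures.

For Z = 3 the level energies scale as Z², so the effective Rydberg energy is 13.6 × 9 = 122.4 eV.
ΔE = 122.4 × (1/4² − 1/5²) = 122.4 × 0.02250 = 2.754 eV.
λ = hc/ΔE = 1240 / 2.754 = 450.3 nm.

450.3 nm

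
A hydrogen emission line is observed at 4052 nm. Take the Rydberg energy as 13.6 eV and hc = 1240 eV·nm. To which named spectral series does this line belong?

ΔE = 1240/4052 = 0.3060 eV.
This matches 13.6 × (1/4² − 1/5²), so n_f = 4: the Brackett series.

Brackett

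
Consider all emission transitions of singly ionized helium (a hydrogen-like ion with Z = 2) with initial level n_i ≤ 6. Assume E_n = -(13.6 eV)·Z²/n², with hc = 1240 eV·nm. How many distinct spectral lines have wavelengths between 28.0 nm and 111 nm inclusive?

Enumerate all n_i → n_f pairs with 1 ≤ n_f < n_i ≤ 6 and compute λ = 1240 / [13.6·4·(1/n_f² − 1/n_i²)].
Lines falling in [28.0, 111] nm: 2→1 (30.39 nm), 6→2 (102.6 nm), 5→2 (108.5 nm).

3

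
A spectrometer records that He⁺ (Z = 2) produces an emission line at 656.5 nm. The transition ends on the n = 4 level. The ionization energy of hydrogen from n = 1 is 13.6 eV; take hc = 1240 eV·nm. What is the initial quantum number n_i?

The photon energy is ΔE = hc/λ = 1240 / 656.5 = 1.889 eV.
With Z = 2, ΔE = 54.40 × (1/n_f² − 1/n_i²), so 1/n_f² − 1/n_i² = 0.03472.
With n_f = 4: 1/n_i² = 1/16 − 0.03472 = 0.02778, so n_i ≈ 6.00.

n_i = 6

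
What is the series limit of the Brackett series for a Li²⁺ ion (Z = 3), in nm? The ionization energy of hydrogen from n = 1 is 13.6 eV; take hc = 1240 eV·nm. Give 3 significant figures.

The Brackett series has lower level n_f = 4; the series limit corresponds to n_i → ∞.
ΔE_max = 13.6 × 9 / 4² = 7.650 eV.
λ_min = 1240 / 7.650 = 162 nm.

162 nm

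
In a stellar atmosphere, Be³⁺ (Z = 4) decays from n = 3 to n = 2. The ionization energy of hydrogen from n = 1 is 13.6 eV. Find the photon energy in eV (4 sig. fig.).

The Bohr energies scale as Z², so for Z = 4: E_n = −217.6/n² eV.
E_3 = −217.6/9 = −24.18 eV and E_2 = −217.6/4 = −54.40 eV.
The photon energy is |E_3 − E_2| = 30.22 eV.

30.22 eV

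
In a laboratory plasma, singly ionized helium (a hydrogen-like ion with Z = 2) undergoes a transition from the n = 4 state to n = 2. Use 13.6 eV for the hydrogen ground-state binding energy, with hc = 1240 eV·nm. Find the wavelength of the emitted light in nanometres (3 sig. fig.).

122 nm

For Z = 2 the level energies scale as Z², so the effective Rydberg energy is 13.6 × 4 = 54.40 eV.
ΔE = 54.40 × (1/2² − 1/4²) = 54.40 × 0.1875 = 10.20 eV.
λ = hc/ΔE = 1240 / 10.20 = 122 nm.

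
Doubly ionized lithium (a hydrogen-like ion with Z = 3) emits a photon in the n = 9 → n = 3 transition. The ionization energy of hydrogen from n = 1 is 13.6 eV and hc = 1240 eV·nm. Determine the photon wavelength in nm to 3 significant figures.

For Z = 3 the level energies scale as Z², so the effective Rydberg energy is 13.6 × 9 = 122.4 eV.
ΔE = 122.4 × (1/3² − 1/9²) = 122.4 × 0.09877 = 12.09 eV.
λ = hc/ΔE = 1240 / 12.09 = 103 nm.

103 nm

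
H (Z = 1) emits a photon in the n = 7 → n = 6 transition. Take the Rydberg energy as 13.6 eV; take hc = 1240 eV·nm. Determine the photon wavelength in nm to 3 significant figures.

12400 nm

ΔE = 13.60 × (1/6² − 1/7²) = 13.60 × 0.007370 = 0.1002 eV.
λ = hc/ΔE = 1240 / 0.1002 = 12400 nm.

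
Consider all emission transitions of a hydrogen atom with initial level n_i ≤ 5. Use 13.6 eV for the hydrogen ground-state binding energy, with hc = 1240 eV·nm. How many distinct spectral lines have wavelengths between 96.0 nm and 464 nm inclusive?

4

Enumerate all n_i → n_f pairs with 1 ≤ n_f < n_i ≤ 5 and compute λ = 1240 / [13.6·1·(1/n_f² − 1/n_i²)].
Lines falling in [96.0, 464] nm: 4→1 (97.25 nm), 3→1 (102.6 nm), 2→1 (121.6 nm), 5→2 (434.2 nm).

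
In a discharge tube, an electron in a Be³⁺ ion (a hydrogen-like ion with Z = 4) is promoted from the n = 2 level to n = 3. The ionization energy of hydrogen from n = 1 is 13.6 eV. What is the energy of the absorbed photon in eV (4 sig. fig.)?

30.22 eV

The Bohr energies scale as Z², so for Z = 4: E_n = −217.6/n² eV.
E_3 = −217.6/9 = −24.18 eV and E_2 = −217.6/4 = −54.40 eV.
The photon energy is |E_3 − E_2| = 30.22 eV.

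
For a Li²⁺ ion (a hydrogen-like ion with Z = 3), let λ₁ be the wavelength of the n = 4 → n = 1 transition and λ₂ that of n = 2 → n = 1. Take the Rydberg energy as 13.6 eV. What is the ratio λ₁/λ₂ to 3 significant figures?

0.800

λ ∝ 1/ΔE ∝ 1/(1/n_f² − 1/n_i²), and the Z² and hc factors cancel in the ratio.
λ₁/λ₂ = (1/1² − 1/2²)/(1/1² − 1/4²) = 0.7500/0.9375 = 0.800.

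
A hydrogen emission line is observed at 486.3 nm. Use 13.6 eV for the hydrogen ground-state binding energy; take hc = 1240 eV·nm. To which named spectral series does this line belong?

ΔE = 1240/486.3 = 2.550 eV.
This matches 13.6 × (1/2² − 1/4²), so n_f = 2: the Balmer series.

Balmer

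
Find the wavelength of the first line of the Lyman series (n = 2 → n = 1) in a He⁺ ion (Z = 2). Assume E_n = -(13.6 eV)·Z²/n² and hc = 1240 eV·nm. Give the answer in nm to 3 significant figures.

30.4 nm

The Lyman series terminates on n_f = 1; the first line has n_i = 1+1 = 2.
ΔE = 54.40 × (1/1² − 1/2²) = 40.80 eV.
λ = 1240 / 40.80 = 30.4 nm.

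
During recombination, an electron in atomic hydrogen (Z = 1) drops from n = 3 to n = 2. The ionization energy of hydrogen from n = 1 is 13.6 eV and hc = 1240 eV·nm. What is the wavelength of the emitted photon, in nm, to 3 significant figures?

656 nm

ΔE = 13.60 × (1/2² − 1/3²) = 13.60 × 0.1389 = 1.889 eV.
λ = hc/ΔE = 1240 / 1.889 = 656 nm.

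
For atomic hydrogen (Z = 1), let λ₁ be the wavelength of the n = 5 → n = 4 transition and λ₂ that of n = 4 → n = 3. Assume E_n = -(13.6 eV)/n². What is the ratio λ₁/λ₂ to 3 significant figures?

2.16

λ ∝ 1/ΔE ∝ 1/(1/n_f² − 1/n_i²), and the Z² and hc factors cancel in the ratio.
λ₁/λ₂ = (1/3² − 1/4²)/(1/4² − 1/5²) = 0.04861/0.02250 = 2.16.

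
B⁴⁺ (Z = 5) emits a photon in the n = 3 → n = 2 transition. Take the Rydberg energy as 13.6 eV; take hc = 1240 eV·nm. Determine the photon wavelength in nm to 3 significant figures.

26.3 nm

For Z = 5 the level energies scale as Z², so the effective Rydberg energy is 13.6 × 25 = 340.0 eV.
ΔE = 340.0 × (1/2² − 1/3²) = 340.0 × 0.1389 = 47.22 eV.
λ = hc/ΔE = 1240 / 47.22 = 26.3 nm.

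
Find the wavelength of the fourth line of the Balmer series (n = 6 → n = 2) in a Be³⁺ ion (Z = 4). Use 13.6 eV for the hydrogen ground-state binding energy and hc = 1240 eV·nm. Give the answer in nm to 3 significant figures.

The Balmer series terminates on n_f = 2; the fourth line has n_i = 2+4 = 6.
ΔE = 217.6 × (1/2² − 1/6²) = 48.36 eV.
λ = 1240 / 48.36 = 25.6 nm.

25.6 nm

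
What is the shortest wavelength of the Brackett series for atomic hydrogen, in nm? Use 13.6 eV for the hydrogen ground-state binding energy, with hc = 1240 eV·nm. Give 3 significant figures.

1460 nm

The Brackett series has lower level n_f = 4; the series limit corresponds to n_i → ∞.
ΔE_max = 13.6 × 1 / 4² = 0.8500 eV.
λ_min = 1240 / 0.8500 = 1460 nm.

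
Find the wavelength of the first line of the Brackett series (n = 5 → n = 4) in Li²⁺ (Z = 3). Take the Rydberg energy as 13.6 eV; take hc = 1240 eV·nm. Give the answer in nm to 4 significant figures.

The Brackett series terminates on n_f = 4; the first line has n_i = 4+1 = 5.
ΔE = 122.4 × (1/4² − 1/5²) = 2.754 eV.
λ = 1240 / 2.754 = 450.3 nm.

450.3 nm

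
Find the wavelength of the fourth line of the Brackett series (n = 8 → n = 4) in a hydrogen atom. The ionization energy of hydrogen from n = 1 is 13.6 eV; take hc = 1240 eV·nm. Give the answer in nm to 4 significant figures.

The Brackett series terminates on n_f = 4; the fourth line has n_i = 4+4 = 8.
ΔE = 13.60 × (1/4² − 1/8²) = 0.6375 eV.
λ = 1240 / 0.6375 = 1945 nm.

1945 nm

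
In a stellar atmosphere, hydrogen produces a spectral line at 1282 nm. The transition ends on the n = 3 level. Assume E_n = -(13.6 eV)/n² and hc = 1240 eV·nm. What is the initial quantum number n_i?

The photon energy is ΔE = hc/λ = 1240 / 1282 = 0.9672 eV.
With Z = 1, ΔE = 13.60 × (1/n_f² − 1/n_i²), so 1/n_f² − 1/n_i² = 0.07112.
With n_f = 3: 1/n_i² = 1/9 − 0.07112 = 0.03999, so n_i ≈ 5.00.

n_i = 5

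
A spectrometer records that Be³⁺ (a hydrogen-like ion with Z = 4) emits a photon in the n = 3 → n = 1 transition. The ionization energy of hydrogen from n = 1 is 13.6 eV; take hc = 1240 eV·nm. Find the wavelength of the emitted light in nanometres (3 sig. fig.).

For Z = 4 the level energies scale as Z², so the effective Rydberg energy is 13.6 × 16 = 217.6 eV.
ΔE = 217.6 × (1/1² − 1/3²) = 217.6 × 0.8889 = 193.4 eV.
λ = hc/ΔE = 1240 / 193.4 = 6.41 nm.

6.41 nm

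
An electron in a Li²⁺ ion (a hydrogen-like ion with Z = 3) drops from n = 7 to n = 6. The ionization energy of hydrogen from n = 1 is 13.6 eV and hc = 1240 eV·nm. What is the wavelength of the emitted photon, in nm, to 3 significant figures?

1370 nm

For Z = 3 the level energies scale as Z², so the effective Rydberg energy is 13.6 × 9 = 122.4 eV.
ΔE = 122.4 × (1/6² − 1/7²) = 122.4 × 0.007370 = 0.9020 eV.
λ = hc/ΔE = 1240 / 0.9020 = 1370 nm.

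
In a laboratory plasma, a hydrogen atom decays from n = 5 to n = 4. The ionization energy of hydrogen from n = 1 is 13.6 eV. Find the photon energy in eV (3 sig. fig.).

E_5 = −13.60/25 = −0.5440 eV and E_4 = −13.60/16 = −0.8500 eV.
The photon energy is |E_5 − E_4| = 0.306 eV.

0.306 eV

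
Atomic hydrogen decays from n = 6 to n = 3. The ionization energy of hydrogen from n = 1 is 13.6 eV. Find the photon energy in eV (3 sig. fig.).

E_6 = −13.60/36 = −0.3778 eV and E_3 = −13.60/9 = −1.511 eV.
The photon energy is |E_6 − E_3| = 1.13 eV.

1.13 eV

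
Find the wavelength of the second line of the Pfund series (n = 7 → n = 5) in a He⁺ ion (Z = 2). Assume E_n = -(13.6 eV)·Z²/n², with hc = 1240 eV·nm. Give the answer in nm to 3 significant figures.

1160 nm

The Pfund series terminates on n_f = 5; the second line has n_i = 5+2 = 7.
ΔE = 54.40 × (1/5² − 1/7²) = 1.066 eV.
λ = 1240 / 1.066 = 1160 nm.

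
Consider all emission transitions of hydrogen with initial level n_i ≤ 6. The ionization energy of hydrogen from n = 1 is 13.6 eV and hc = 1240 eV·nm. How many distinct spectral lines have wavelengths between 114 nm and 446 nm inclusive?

3

Enumerate all n_i → n_f pairs with 1 ≤ n_f < n_i ≤ 6 and compute λ = 1240 / [13.6·1·(1/n_f² − 1/n_i²)].
Lines falling in [114, 446] nm: 2→1 (121.6 nm), 6→2 (410.3 nm), 5→2 (434.2 nm).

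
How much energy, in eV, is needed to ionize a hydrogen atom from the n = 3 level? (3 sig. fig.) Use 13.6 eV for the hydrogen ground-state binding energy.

E_3 = −13.60/9 = −1.51 eV, so ionization (to E = 0) requires 1.51 eV.

1.51 eV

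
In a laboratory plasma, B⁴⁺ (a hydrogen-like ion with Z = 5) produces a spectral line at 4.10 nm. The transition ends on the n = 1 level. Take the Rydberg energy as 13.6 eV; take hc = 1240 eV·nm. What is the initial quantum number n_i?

n_i = 3

The photon energy is ΔE = hc/λ = 1240 / 4.10 = 302.4 eV.
With Z = 5, ΔE = 340.0 × (1/n_f² − 1/n_i²), so 1/n_f² − 1/n_i² = 0.8895.
With n_f = 1: 1/n_i² = 1/1 − 0.8895 = 0.1105, so n_i ≈ 3.01.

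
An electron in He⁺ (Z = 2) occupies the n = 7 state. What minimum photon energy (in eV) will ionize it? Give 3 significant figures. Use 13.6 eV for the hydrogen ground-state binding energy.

E_n = −13.6 Z²/n² = −54.40/n² eV for Z = 2.
E_7 = −54.40/49 = −1.11 eV, so ionization (to E = 0) requires 1.11 eV.

1.11 eV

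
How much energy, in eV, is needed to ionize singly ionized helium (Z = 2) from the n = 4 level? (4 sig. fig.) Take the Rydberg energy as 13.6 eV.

E_n = −13.6 Z²/n² = −54.40/n² eV for Z = 2.
E_4 = −54.40/16 = −3.400 eV, so ionization (to E = 0) requires 3.400 eV.

3.400 eV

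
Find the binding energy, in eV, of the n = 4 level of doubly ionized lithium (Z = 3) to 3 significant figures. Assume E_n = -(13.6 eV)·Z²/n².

7.65 eV

E_n = −13.6 Z²/n² = −122.4/n² eV for Z = 3.
E_4 = −122.4/16 = −7.65 eV, so ionization (to E = 0) requires 7.65 eV.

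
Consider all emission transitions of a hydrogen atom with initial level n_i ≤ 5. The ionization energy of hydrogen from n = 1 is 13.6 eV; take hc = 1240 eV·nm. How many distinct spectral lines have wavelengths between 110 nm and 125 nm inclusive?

Enumerate all n_i → n_f pairs with 1 ≤ n_f < n_i ≤ 5 and compute λ = 1240 / [13.6·1·(1/n_f² − 1/n_i²)].
Lines falling in [110, 125] nm: 2→1 (121.6 nm).

1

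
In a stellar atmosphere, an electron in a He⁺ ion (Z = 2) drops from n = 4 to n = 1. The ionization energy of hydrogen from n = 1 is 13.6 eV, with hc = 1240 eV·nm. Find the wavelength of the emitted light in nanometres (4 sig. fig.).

24.31 nm

For Z = 2 the level energies scale as Z², so the effective Rydberg energy is 13.6 × 4 = 54.40 eV.
ΔE = 54.40 × (1/1² − 1/4²) = 54.40 × 0.9375 = 51.00 eV.
λ = hc/ΔE = 1240 / 51.00 = 24.31 nm.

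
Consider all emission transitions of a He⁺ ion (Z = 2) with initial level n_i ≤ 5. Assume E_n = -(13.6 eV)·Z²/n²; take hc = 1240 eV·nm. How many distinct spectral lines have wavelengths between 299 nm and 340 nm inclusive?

Enumerate all n_i → n_f pairs with 1 ≤ n_f < n_i ≤ 5 and compute λ = 1240 / [13.6·4·(1/n_f² − 1/n_i²)].
Lines falling in [299, 340] nm: 5→3 (320.5 nm).

1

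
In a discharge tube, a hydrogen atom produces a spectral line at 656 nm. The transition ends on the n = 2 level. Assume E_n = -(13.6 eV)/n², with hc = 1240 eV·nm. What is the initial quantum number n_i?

n_i = 3

The photon energy is ΔE = hc/λ = 1240 / 656 = 1.890 eV.
With Z = 1, ΔE = 13.60 × (1/n_f² − 1/n_i²), so 1/n_f² − 1/n_i² = 0.1390.
With n_f = 2: 1/n_i² = 1/4 − 0.1390 = 0.1110, so n_i ≈ 3.00.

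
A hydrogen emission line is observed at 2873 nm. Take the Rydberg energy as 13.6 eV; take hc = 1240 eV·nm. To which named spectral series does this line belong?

ΔE = 1240/2873 = 0.4316 eV.
This matches 13.6 × (1/5² − 1/11²), so n_f = 5: the Pfund series.

Pfund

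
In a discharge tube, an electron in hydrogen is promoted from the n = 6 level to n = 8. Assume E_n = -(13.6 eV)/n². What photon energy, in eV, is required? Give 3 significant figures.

E_8 = −13.60/64 = −0.2125 eV and E_6 = −13.60/36 = −0.3778 eV.
The photon energy is |E_8 − E_6| = 0.165 eV.

0.165 eV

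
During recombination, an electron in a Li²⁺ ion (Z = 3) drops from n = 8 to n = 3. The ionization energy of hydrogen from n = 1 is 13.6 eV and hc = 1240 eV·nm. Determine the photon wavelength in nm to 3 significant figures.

For Z = 3 the level energies scale as Z², so the effective Rydberg energy is 13.6 × 9 = 122.4 eV.
ΔE = 122.4 × (1/3² − 1/8²) = 122.4 × 0.09549 = 11.69 eV.
λ = hc/ΔE = 1240 / 11.69 = 106 nm.

106 nm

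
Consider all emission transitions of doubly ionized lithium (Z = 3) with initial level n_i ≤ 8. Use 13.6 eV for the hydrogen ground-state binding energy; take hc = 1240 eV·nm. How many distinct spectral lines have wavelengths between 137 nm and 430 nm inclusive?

Enumerate all n_i → n_f pairs with 1 ≤ n_f < n_i ≤ 8 and compute λ = 1240 / [13.6·9·(1/n_f² − 1/n_i²)].
Lines falling in [137, 430] nm: 5→3 (142.5 nm), 4→3 (208.4 nm), 8→4 (216.1 nm), 7→4 (240.7 nm), 6→4 (291.8 nm), 8→5 (415.6 nm).

6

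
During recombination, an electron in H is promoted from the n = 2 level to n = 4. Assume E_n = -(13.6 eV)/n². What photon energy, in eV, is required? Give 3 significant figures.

E_4 = −13.60/16 = −0.8500 eV and E_2 = −13.60/4 = −3.400 eV.
The photon energy is |E_4 − E_2| = 2.55 eV.

2.55 eV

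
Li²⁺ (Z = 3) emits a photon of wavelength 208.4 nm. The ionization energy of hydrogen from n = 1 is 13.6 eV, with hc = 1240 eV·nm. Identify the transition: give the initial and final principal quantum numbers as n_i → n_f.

The photon energy is ΔE = hc/λ = 1240 / 208.4 = 5.950 eV.
With Z = 3, ΔE = 122.4 × (1/n_f² − 1/n_i²), so 1/n_f² − 1/n_i² = 0.04861.
Trying n_f = 3 gives 1/n_i² = 0.06250, i.e. n_i ≈ 4; this pair matches.

n_i = 4, n_f = 3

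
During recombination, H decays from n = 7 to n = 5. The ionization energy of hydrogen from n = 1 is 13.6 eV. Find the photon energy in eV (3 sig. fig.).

0.266 eV

E_7 = −13.60/49 = −0.2776 eV and E_5 = −13.60/25 = −0.5440 eV.
The photon energy is |E_7 − E_5| = 0.266 eV.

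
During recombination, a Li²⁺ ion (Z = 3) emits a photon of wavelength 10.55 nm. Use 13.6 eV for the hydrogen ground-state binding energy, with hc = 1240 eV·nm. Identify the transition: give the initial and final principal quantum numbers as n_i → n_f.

The photon energy is ΔE = hc/λ = 1240 / 10.55 = 117.5 eV.
With Z = 3, ΔE = 122.4 × (1/n_f² − 1/n_i²), so 1/n_f² − 1/n_i² = 0.9603.
Trying n_f = 1 gives 1/n_i² = 0.03974, i.e. n_i ≈ 5; this pair matches.

n_i = 5, n_f = 1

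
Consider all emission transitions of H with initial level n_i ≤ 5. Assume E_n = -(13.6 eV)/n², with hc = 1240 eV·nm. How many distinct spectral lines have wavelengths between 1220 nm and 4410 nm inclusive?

Enumerate all n_i → n_f pairs with 1 ≤ n_f < n_i ≤ 5 and compute λ = 1240 / [13.6·1·(1/n_f² − 1/n_i²)].
Lines falling in [1220, 4410] nm: 5→3 (1282 nm), 4→3 (1876 nm), 5→4 (4052 nm).

3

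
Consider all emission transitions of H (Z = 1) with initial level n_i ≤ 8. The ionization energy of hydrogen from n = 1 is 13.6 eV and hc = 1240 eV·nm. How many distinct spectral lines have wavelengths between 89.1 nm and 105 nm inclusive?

Enumerate all n_i → n_f pairs with 1 ≤ n_f < n_i ≤ 8 and compute λ = 1240 / [13.6·1·(1/n_f² − 1/n_i²)].
Lines falling in [89.1, 105] nm: 8→1 (92.62 nm), 7→1 (93.08 nm), 6→1 (93.78 nm), 5→1 (94.98 nm), 4→1 (97.25 nm), 3→1 (102.6 nm).

6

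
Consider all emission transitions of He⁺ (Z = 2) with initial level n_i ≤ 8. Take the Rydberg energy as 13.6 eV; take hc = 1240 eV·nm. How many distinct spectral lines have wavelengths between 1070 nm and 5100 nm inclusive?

Enumerate all n_i → n_f pairs with 1 ≤ n_f < n_i ≤ 8 and compute λ = 1240 / [13.6·4·(1/n_f² − 1/n_i²)].
Lines falling in [1070, 5100] nm: 7→5 (1163 nm), 6→5 (1865 nm), 8→6 (1876 nm), 7→6 (3093 nm), 8→7 (4765 nm).

5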